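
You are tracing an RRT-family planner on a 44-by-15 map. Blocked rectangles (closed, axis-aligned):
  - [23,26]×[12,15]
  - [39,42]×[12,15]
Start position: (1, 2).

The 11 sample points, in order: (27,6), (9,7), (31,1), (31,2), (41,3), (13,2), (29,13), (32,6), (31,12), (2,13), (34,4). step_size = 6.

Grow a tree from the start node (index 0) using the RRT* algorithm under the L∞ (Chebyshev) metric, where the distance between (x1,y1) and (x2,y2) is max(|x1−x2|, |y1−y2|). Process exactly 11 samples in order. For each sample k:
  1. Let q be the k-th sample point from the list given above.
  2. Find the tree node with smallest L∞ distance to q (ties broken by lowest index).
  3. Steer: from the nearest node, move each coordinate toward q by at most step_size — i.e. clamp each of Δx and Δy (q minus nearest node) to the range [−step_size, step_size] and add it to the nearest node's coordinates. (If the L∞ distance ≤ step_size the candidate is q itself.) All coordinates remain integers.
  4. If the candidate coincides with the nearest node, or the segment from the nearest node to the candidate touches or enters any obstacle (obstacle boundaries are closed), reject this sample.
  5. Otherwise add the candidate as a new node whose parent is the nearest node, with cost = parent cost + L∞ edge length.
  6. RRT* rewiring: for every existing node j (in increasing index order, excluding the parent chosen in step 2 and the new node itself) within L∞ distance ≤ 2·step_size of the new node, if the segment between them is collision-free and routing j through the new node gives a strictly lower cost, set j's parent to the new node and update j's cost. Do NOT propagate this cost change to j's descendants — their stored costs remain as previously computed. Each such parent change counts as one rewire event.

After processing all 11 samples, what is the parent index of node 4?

1. q=(27,6) nearest=0 d=26 new=(7,6) → add node 1 parent=0 cost=6
2. q=(9,7) nearest=1 d=2 new=(9,7) → add node 2 parent=1 cost=8
3. q=(31,1) nearest=2 d=22 new=(15,1) → add node 3 parent=2 cost=14
4. q=(31,2) nearest=3 d=16 new=(21,2) → add node 4 parent=3 cost=20
5. q=(41,3) nearest=4 d=20 new=(27,3) → add node 5 parent=4 cost=26
6. q=(13,2) nearest=3 d=2 new=(13,2) → add node 6 parent=3 cost=16
7. q=(29,13) nearest=5 d=10 new=(29,9) → add node 7 parent=5 cost=32
8. q=(32,6) nearest=7 d=3 new=(32,6) → add node 8 parent=7 cost=35
9. q=(31,12) nearest=7 d=3 new=(31,12) → add node 9 parent=7 cost=35
10. q=(2,13) nearest=1 d=7 new=(2,12) → add node 10 parent=1 cost=12
11. q=(34,4) nearest=8 d=2 new=(34,4) → add node 11 parent=8 cost=37

Parent of node 4: 3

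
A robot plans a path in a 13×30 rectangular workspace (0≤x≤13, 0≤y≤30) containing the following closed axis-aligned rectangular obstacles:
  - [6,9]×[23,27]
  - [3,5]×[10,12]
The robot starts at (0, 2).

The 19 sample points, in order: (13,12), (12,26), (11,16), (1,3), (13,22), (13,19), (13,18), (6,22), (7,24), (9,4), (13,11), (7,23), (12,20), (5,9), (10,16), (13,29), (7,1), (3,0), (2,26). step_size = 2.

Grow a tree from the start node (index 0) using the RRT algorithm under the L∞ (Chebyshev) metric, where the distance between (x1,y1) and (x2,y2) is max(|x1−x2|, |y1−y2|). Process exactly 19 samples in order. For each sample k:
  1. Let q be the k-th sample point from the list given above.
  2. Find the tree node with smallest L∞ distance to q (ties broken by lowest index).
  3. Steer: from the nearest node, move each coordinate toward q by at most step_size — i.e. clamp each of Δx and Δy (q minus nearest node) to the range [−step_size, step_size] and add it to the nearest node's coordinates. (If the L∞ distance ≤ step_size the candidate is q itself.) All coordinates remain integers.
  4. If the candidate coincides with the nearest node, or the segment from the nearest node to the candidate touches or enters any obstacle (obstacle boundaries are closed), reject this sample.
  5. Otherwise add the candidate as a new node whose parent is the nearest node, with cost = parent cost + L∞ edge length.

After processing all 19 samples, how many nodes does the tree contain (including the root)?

1. q=(13,12) nearest=0 d=13 new=(2,4) → add node 1 parent=0 cost=2
2. q=(12,26) nearest=1 d=22 new=(4,6) → add node 2 parent=1 cost=4
3. q=(11,16) nearest=2 d=10 new=(6,8) → add node 3 parent=2 cost=6
4. q=(1,3) nearest=0 d=1 new=(1,3) → add node 4 parent=0 cost=1
5. q=(13,22) nearest=3 d=14 new=(8,10) → add node 5 parent=3 cost=8
6. q=(13,19) nearest=5 d=9 new=(10,12) → add node 6 parent=5 cost=10
7. q=(13,18) nearest=6 d=6 new=(12,14) → add node 7 parent=6 cost=12
8. q=(6,22) nearest=7 d=8 new=(10,16) → add node 8 parent=7 cost=14
9. q=(7,24) nearest=8 d=8 new=(8,18) → add node 9 parent=8 cost=16
10. q=(9,4) nearest=3 d=4 new=(8,6) → add node 10 parent=3 cost=8
11. q=(13,11) nearest=6 d=3 new=(12,11) → add node 11 parent=6 cost=12
12. q=(7,23) nearest=9 d=5 new=(7,20) → add node 12 parent=9 cost=18
13. q=(12,20) nearest=8 d=4 new=(12,18) → add node 13 parent=8 cost=16
14. q=(5,9) nearest=3 d=1 new=(5,9) → add node 14 parent=3 cost=7
15. q=(10,16) nearest=8 d=0 → coincident, reject
16. q=(13,29) nearest=12 d=9 new=(9,22) → add node 15 parent=12 cost=20
17. q=(7,1) nearest=1 d=5 new=(4,2) → add node 16 parent=1 cost=4
18. q=(3,0) nearest=16 d=2 new=(3,0) → add node 17 parent=16 cost=6
19. q=(2,26) nearest=12 d=6 new=(5,22) → add node 18 parent=12 cost=20

Node count: 19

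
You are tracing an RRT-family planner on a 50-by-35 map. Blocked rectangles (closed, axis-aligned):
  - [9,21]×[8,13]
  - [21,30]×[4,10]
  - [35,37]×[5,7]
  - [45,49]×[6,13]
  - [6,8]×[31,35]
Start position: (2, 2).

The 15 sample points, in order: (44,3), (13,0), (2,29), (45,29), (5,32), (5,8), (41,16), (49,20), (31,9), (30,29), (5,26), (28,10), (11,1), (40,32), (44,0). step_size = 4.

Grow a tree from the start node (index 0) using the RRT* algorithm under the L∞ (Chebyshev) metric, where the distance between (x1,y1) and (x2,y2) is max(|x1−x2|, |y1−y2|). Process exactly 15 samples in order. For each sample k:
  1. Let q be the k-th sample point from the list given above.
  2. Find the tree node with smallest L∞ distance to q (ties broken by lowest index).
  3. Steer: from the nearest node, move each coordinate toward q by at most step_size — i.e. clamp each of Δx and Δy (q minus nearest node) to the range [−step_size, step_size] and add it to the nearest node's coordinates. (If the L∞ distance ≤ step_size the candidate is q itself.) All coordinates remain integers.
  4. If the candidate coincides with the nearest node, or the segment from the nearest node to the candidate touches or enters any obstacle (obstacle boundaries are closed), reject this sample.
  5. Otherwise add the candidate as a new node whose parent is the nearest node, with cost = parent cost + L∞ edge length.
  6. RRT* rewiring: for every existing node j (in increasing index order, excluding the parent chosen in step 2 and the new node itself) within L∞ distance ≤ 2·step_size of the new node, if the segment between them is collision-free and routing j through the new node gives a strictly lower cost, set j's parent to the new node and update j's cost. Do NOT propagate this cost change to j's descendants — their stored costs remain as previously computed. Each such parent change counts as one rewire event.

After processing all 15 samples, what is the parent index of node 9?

1. q=(44,3) nearest=0 d=42 new=(6,3) → add node 1 parent=0 cost=4
2. q=(13,0) nearest=1 d=7 new=(10,0) → add node 2 parent=1 cost=8
3. q=(2,29) nearest=1 d=26 new=(2,7) → add node 3 parent=1 cost=8
4. q=(45,29) nearest=2 d=35 new=(14,4) → add node 4 parent=2 cost=12
5. q=(5,32) nearest=3 d=25 new=(5,11) → add node 5 parent=3 cost=12
6. q=(5,8) nearest=3 d=3 new=(5,8) → add node 6 parent=3 cost=11
7. q=(41,16) nearest=4 d=27 new=(18,8) → blocked by [9,21]×[8,13], reject
8. q=(49,20) nearest=4 d=35 new=(18,8) → blocked by [9,21]×[8,13], reject
9. q=(31,9) nearest=4 d=17 new=(18,8) → blocked by [9,21]×[8,13], reject
10. q=(30,29) nearest=4 d=25 new=(18,8) → blocked by [9,21]×[8,13], reject
11. q=(5,26) nearest=5 d=15 new=(5,15) → add node 7 parent=5 cost=16
12. q=(28,10) nearest=4 d=14 new=(18,8) → blocked by [9,21]×[8,13], reject
13. q=(11,1) nearest=2 d=1 new=(11,1) → add node 8 parent=2 cost=9
14. q=(40,32) nearest=4 d=28 new=(18,8) → blocked by [9,21]×[8,13], reject
15. q=(44,0) nearest=4 d=30 new=(18,0) → add node 9 parent=4 cost=16

Parent of node 9: 4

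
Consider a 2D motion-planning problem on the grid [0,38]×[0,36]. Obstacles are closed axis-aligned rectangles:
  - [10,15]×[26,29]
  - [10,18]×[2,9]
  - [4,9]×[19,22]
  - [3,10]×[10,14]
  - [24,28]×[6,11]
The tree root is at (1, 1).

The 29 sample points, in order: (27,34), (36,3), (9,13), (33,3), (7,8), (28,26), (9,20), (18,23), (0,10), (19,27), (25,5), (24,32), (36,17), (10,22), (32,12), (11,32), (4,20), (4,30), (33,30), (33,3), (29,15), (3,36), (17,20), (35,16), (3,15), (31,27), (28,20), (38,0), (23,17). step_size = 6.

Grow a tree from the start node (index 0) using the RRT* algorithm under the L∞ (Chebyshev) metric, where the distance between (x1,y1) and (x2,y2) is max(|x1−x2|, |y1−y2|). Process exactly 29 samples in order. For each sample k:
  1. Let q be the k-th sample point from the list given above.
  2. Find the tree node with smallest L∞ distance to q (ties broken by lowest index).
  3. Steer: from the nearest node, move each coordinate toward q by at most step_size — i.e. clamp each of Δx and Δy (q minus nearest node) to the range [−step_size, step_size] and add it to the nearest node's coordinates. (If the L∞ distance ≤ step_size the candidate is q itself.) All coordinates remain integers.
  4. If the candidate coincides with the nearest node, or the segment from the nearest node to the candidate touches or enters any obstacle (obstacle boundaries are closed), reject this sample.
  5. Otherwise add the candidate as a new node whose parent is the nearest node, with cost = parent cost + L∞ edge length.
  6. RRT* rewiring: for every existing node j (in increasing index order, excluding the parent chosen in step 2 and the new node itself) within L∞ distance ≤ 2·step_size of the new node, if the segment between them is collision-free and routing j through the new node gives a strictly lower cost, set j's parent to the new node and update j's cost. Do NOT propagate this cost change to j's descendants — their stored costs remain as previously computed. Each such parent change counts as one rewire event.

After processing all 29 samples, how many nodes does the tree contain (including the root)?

Node count: 15

1. q=(27,34) nearest=0 d=33 new=(7,7) → add node 1 parent=0 cost=6
2. q=(36,3) nearest=1 d=29 new=(13,3) → blocked by [10,18]×[2,9], reject
3. q=(9,13) nearest=1 d=6 new=(9,13) → blocked by [3,10]×[10,14], reject
4. q=(33,3) nearest=1 d=26 new=(13,3) → blocked by [10,18]×[2,9], reject
5. q=(7,8) nearest=1 d=1 new=(7,8) → add node 2 parent=1 cost=7
6. q=(28,26) nearest=1 d=21 new=(13,13) → blocked by [3,10]×[10,14], reject
7. q=(9,20) nearest=2 d=12 new=(9,14) → blocked by [3,10]×[10,14], reject
8. q=(18,23) nearest=2 d=15 new=(13,14) → blocked by [3,10]×[10,14], reject
9. q=(0,10) nearest=1 d=7 new=(1,10) → add node 3 parent=1 cost=12
10. q=(19,27) nearest=3 d=18 new=(7,16) → blocked by [3,10]×[10,14], reject
11. q=(25,5) nearest=1 d=18 new=(13,5) → blocked by [10,18]×[2,9], reject
12. q=(24,32) nearest=3 d=23 new=(7,16) → blocked by [3,10]×[10,14], reject
13. q=(36,17) nearest=1 d=29 new=(13,13) → blocked by [3,10]×[10,14], reject
14. q=(10,22) nearest=3 d=12 new=(7,16) → blocked by [3,10]×[10,14], reject
15. q=(32,12) nearest=1 d=25 new=(13,12) → add node 4 parent=1 cost=12
16. q=(11,32) nearest=4 d=20 new=(11,18) → add node 5 parent=4 cost=18
17. q=(4,20) nearest=5 d=7 new=(5,20) → blocked by [4,9]×[19,22], reject
18. q=(4,30) nearest=5 d=12 new=(5,24) → blocked by [4,9]×[19,22], reject
19. q=(33,30) nearest=4 d=20 new=(19,18) → add node 6 parent=4 cost=18
20. q=(33,3) nearest=6 d=15 new=(25,12) → add node 7 parent=6 cost=24
21. q=(29,15) nearest=7 d=4 new=(29,15) → add node 8 parent=7 cost=28
22. q=(3,36) nearest=5 d=18 new=(5,24) → blocked by [4,9]×[19,22], reject
23. q=(17,20) nearest=6 d=2 new=(17,20) → add node 9 parent=6 cost=20
24. q=(35,16) nearest=8 d=6 new=(35,16) → add node 10 parent=8 cost=34
25. q=(3,15) nearest=3 d=5 new=(3,15) → add node 11 parent=3 cost=17
26. q=(31,27) nearest=10 d=11 new=(31,22) → add node 12 parent=10 cost=40
27. q=(28,20) nearest=12 d=3 new=(28,20) → add node 13 parent=12 cost=43
28. q=(38,0) nearest=7 d=13 new=(31,6) → blocked by [24,28]×[6,11], reject
29. q=(23,17) nearest=6 d=4 new=(23,17) → add node 14 parent=6 cost=22; rewire 12→14 (30<40); rewire 13→14 (27<43)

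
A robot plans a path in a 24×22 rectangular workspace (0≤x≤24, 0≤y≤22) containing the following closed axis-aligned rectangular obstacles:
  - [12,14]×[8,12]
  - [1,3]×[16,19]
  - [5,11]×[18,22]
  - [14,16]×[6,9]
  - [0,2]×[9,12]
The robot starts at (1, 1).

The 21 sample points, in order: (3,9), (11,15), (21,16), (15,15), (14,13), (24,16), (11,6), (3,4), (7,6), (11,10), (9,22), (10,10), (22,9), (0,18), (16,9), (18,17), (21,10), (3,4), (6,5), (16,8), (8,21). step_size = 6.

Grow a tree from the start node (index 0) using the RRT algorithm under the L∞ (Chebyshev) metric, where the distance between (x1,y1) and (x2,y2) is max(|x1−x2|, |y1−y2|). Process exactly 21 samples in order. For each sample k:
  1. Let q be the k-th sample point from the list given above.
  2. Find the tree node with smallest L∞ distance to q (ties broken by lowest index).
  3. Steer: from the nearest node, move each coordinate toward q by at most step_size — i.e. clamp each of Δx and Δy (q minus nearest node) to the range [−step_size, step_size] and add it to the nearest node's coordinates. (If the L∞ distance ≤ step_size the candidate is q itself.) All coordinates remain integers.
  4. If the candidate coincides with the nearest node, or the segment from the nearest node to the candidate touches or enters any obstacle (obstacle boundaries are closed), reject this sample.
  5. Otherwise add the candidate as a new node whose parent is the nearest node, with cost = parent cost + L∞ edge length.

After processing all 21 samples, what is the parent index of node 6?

Parent of node 6: 3

1. q=(3,9) nearest=0 d=8 new=(3,7) → add node 1 parent=0 cost=6
2. q=(11,15) nearest=1 d=8 new=(9,13) → add node 2 parent=1 cost=12
3. q=(21,16) nearest=2 d=12 new=(15,16) → add node 3 parent=2 cost=18
4. q=(15,15) nearest=3 d=1 new=(15,15) → add node 4 parent=3 cost=19
5. q=(14,13) nearest=4 d=2 new=(14,13) → add node 5 parent=4 cost=21
6. q=(24,16) nearest=3 d=9 new=(21,16) → add node 6 parent=3 cost=24
7. q=(11,6) nearest=2 d=7 new=(11,7) → add node 7 parent=2 cost=18
8. q=(3,4) nearest=0 d=3 new=(3,4) → add node 8 parent=0 cost=3
9. q=(7,6) nearest=1 d=4 new=(7,6) → add node 9 parent=1 cost=10
10. q=(11,10) nearest=2 d=3 new=(11,10) → add node 10 parent=2 cost=15
11. q=(9,22) nearest=3 d=6 new=(9,22) → blocked by [5,11]×[18,22], reject
12. q=(10,10) nearest=10 d=1 new=(10,10) → add node 11 parent=10 cost=16
13. q=(22,9) nearest=3 d=7 new=(21,10) → add node 12 parent=3 cost=24
14. q=(0,18) nearest=2 d=9 new=(3,18) → blocked by [1,3]×[16,19], reject
15. q=(16,9) nearest=5 d=4 new=(16,9) → blocked by [14,16]×[6,9], reject
16. q=(18,17) nearest=3 d=3 new=(18,17) → add node 13 parent=3 cost=21
17. q=(21,10) nearest=12 d=0 → coincident, reject
18. q=(3,4) nearest=8 d=0 → coincident, reject
19. q=(6,5) nearest=9 d=1 new=(6,5) → add node 14 parent=9 cost=11
20. q=(16,8) nearest=5 d=5 new=(16,8) → blocked by [14,16]×[6,9], reject
21. q=(8,21) nearest=3 d=7 new=(9,21) → blocked by [5,11]×[18,22], reject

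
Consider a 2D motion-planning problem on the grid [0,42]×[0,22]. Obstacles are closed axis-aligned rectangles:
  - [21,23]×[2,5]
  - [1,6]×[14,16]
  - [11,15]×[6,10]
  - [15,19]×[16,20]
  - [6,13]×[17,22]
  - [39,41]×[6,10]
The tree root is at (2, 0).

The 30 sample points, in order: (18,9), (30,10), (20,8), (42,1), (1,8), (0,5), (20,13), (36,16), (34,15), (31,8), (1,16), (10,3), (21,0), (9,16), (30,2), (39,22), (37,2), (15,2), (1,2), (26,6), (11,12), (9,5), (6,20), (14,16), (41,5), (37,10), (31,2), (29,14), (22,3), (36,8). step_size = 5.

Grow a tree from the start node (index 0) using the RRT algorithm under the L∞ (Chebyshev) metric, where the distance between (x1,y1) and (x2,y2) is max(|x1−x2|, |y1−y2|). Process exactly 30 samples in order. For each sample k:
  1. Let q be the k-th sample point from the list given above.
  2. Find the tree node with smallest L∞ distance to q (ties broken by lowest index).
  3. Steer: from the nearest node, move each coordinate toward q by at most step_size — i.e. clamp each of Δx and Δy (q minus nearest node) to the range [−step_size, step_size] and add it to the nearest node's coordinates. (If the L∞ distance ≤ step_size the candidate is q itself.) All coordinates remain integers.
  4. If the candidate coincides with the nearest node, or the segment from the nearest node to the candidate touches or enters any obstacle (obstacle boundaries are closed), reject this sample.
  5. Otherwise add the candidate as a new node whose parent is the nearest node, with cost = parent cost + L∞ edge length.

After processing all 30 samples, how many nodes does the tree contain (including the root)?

1. q=(18,9) nearest=0 d=16 new=(7,5) → add node 1 parent=0 cost=5
2. q=(30,10) nearest=1 d=23 new=(12,10) → blocked by [11,15]×[6,10], reject
3. q=(20,8) nearest=1 d=13 new=(12,8) → blocked by [11,15]×[6,10], reject
4. q=(42,1) nearest=1 d=35 new=(12,1) → add node 2 parent=1 cost=10
5. q=(1,8) nearest=1 d=6 new=(2,8) → add node 3 parent=1 cost=10
6. q=(0,5) nearest=3 d=3 new=(0,5) → add node 4 parent=3 cost=13
7. q=(20,13) nearest=2 d=12 new=(17,6) → add node 5 parent=2 cost=15
8. q=(36,16) nearest=5 d=19 new=(22,11) → add node 6 parent=5 cost=20
9. q=(34,15) nearest=6 d=12 new=(27,15) → add node 7 parent=6 cost=25
10. q=(31,8) nearest=7 d=7 new=(31,10) → add node 8 parent=7 cost=30
11. q=(1,16) nearest=3 d=8 new=(1,13) → add node 9 parent=3 cost=15
12. q=(10,3) nearest=2 d=2 new=(10,3) → add node 10 parent=2 cost=12
13. q=(21,0) nearest=5 d=6 new=(21,1) → add node 11 parent=5 cost=20
14. q=(9,16) nearest=3 d=8 new=(7,13) → add node 12 parent=3 cost=15
15. q=(30,2) nearest=8 d=8 new=(30,5) → add node 13 parent=8 cost=35
16. q=(39,22) nearest=7 d=12 new=(32,20) → add node 14 parent=7 cost=30
17. q=(37,2) nearest=13 d=7 new=(35,2) → add node 15 parent=13 cost=40
18. q=(15,2) nearest=2 d=3 new=(15,2) → add node 16 parent=2 cost=13
19. q=(1,2) nearest=0 d=2 new=(1,2) → add node 17 parent=0 cost=2
20. q=(26,6) nearest=13 d=4 new=(26,6) → add node 18 parent=13 cost=39
21. q=(11,12) nearest=12 d=4 new=(11,12) → add node 19 parent=12 cost=19
22. q=(9,5) nearest=1 d=2 new=(9,5) → add node 20 parent=1 cost=7
23. q=(6,20) nearest=9 d=7 new=(6,18) → blocked by [1,6]×[14,16], reject
24. q=(14,16) nearest=19 d=4 new=(14,16) → add node 21 parent=19 cost=23
25. q=(41,5) nearest=15 d=6 new=(40,5) → add node 22 parent=15 cost=45
26. q=(37,10) nearest=22 d=5 new=(37,10) → blocked by [39,41]×[6,10], reject
27. q=(31,2) nearest=13 d=3 new=(31,2) → add node 23 parent=13 cost=38
28. q=(29,14) nearest=7 d=2 new=(29,14) → add node 24 parent=7 cost=27
29. q=(22,3) nearest=11 d=2 new=(22,3) → blocked by [21,23]×[2,5], reject
30. q=(36,8) nearest=22 d=4 new=(36,8) → add node 25 parent=22 cost=49

Node count: 26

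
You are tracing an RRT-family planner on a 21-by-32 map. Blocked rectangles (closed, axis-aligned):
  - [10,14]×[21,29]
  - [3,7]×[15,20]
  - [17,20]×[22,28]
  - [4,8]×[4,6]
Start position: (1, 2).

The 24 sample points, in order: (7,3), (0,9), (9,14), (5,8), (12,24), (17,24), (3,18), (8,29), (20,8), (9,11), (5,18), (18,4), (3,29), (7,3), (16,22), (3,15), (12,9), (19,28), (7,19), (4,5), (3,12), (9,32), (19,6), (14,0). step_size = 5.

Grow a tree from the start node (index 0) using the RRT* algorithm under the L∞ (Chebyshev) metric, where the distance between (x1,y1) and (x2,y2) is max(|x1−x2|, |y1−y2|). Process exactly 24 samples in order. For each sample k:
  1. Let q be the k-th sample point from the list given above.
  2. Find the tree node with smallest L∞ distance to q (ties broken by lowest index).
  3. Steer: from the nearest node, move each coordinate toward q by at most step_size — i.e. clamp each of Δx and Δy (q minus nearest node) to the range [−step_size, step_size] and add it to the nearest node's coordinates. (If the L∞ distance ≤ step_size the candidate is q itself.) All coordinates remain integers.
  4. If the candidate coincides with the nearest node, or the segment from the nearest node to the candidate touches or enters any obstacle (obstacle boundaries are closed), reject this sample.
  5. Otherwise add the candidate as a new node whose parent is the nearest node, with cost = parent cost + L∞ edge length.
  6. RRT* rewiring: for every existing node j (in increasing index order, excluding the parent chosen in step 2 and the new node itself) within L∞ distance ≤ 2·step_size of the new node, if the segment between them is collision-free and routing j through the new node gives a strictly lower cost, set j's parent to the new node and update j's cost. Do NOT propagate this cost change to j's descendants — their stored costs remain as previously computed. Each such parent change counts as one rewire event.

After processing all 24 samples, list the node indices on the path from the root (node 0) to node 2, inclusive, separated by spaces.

Path: 0 1 2

1. q=(7,3) nearest=0 d=6 new=(6,3) → add node 1 parent=0 cost=5
2. q=(0,9) nearest=1 d=6 new=(1,8) → blocked by [4,8]×[4,6], reject
3. q=(9,14) nearest=1 d=11 new=(9,8) → blocked by [4,8]×[4,6], reject
4. q=(5,8) nearest=1 d=5 new=(5,8) → blocked by [4,8]×[4,6], reject
5. q=(12,24) nearest=1 d=21 new=(11,8) → blocked by [4,8]×[4,6], reject
6. q=(17,24) nearest=1 d=21 new=(11,8) → blocked by [4,8]×[4,6], reject
7. q=(3,18) nearest=1 d=15 new=(3,8) → blocked by [4,8]×[4,6], reject
8. q=(8,29) nearest=1 d=26 new=(8,8) → blocked by [4,8]×[4,6], reject
9. q=(20,8) nearest=1 d=14 new=(11,8) → blocked by [4,8]×[4,6], reject
10. q=(9,11) nearest=1 d=8 new=(9,8) → blocked by [4,8]×[4,6], reject
11. q=(5,18) nearest=1 d=15 new=(5,8) → blocked by [4,8]×[4,6], reject
12. q=(18,4) nearest=1 d=12 new=(11,4) → add node 2 parent=1 cost=10
13. q=(3,29) nearest=2 d=25 new=(6,9) → add node 3 parent=2 cost=15
14. q=(7,3) nearest=1 d=1 new=(7,3) → add node 4 parent=1 cost=6
15. q=(16,22) nearest=3 d=13 new=(11,14) → add node 5 parent=3 cost=20
16. q=(3,15) nearest=3 d=6 new=(3,14) → add node 6 parent=3 cost=20
17. q=(12,9) nearest=2 d=5 new=(12,9) → add node 7 parent=2 cost=15
18. q=(19,28) nearest=5 d=14 new=(16,19) → add node 8 parent=5 cost=25
19. q=(7,19) nearest=5 d=5 new=(7,19) → blocked by [3,7]×[15,20], reject
20. q=(4,5) nearest=1 d=2 new=(4,5) → blocked by [4,8]×[4,6], reject
21. q=(3,12) nearest=6 d=2 new=(3,12) → add node 9 parent=6 cost=22
22. q=(9,32) nearest=8 d=13 new=(11,24) → blocked by [10,14]×[21,29], reject
23. q=(19,6) nearest=7 d=7 new=(17,6) → add node 10 parent=7 cost=20
24. q=(14,0) nearest=2 d=4 new=(14,0) → add node 11 parent=2 cost=14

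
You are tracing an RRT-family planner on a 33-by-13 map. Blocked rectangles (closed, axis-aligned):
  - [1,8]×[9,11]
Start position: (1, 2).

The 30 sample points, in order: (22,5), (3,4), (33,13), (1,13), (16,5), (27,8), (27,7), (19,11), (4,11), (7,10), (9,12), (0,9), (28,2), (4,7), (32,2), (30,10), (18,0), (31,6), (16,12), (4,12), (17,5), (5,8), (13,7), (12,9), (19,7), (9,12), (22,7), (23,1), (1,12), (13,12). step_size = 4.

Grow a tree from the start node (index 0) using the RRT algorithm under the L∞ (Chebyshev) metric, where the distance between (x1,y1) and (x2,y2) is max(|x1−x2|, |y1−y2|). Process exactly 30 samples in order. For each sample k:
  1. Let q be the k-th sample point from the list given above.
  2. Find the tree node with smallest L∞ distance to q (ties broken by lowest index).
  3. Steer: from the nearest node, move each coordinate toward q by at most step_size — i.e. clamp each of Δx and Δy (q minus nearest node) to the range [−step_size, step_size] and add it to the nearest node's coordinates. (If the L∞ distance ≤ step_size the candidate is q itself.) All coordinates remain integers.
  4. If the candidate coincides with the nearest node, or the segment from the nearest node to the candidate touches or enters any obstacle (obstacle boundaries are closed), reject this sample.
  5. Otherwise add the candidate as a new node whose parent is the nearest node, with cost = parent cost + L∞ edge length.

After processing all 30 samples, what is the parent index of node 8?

Parent of node 8: 3

1. q=(22,5) nearest=0 d=21 new=(5,5) → add node 1 parent=0 cost=4
2. q=(3,4) nearest=0 d=2 new=(3,4) → add node 2 parent=0 cost=2
3. q=(33,13) nearest=1 d=28 new=(9,9) → add node 3 parent=1 cost=8
4. q=(1,13) nearest=1 d=8 new=(1,9) → blocked by [1,8]×[9,11], reject
5. q=(16,5) nearest=3 d=7 new=(13,5) → add node 4 parent=3 cost=12
6. q=(27,8) nearest=4 d=14 new=(17,8) → add node 5 parent=4 cost=16
7. q=(27,7) nearest=5 d=10 new=(21,7) → add node 6 parent=5 cost=20
8. q=(19,11) nearest=5 d=3 new=(19,11) → add node 7 parent=5 cost=19
9. q=(4,11) nearest=3 d=5 new=(5,11) → blocked by [1,8]×[9,11], reject
10. q=(7,10) nearest=3 d=2 new=(7,10) → blocked by [1,8]×[9,11], reject
11. q=(9,12) nearest=3 d=3 new=(9,12) → add node 8 parent=3 cost=11
12. q=(0,9) nearest=1 d=5 new=(1,9) → blocked by [1,8]×[9,11], reject
13. q=(28,2) nearest=6 d=7 new=(25,3) → add node 9 parent=6 cost=24
14. q=(4,7) nearest=1 d=2 new=(4,7) → add node 10 parent=1 cost=6
15. q=(32,2) nearest=9 d=7 new=(29,2) → add node 11 parent=9 cost=28
16. q=(30,10) nearest=9 d=7 new=(29,7) → add node 12 parent=9 cost=28
17. q=(18,0) nearest=4 d=5 new=(17,1) → add node 13 parent=4 cost=16
18. q=(31,6) nearest=12 d=2 new=(31,6) → add node 14 parent=12 cost=30
19. q=(16,12) nearest=7 d=3 new=(16,12) → add node 15 parent=7 cost=22
20. q=(4,12) nearest=3 d=5 new=(5,12) → blocked by [1,8]×[9,11], reject
21. q=(17,5) nearest=5 d=3 new=(17,5) → add node 16 parent=5 cost=19
22. q=(5,8) nearest=10 d=1 new=(5,8) → add node 17 parent=10 cost=7
23. q=(13,7) nearest=4 d=2 new=(13,7) → add node 18 parent=4 cost=14
24. q=(12,9) nearest=18 d=2 new=(12,9) → add node 19 parent=18 cost=16
25. q=(19,7) nearest=5 d=2 new=(19,7) → add node 20 parent=5 cost=18
26. q=(9,12) nearest=8 d=0 → coincident, reject
27. q=(22,7) nearest=6 d=1 new=(22,7) → add node 21 parent=6 cost=21
28. q=(23,1) nearest=9 d=2 new=(23,1) → add node 22 parent=9 cost=26
29. q=(1,12) nearest=17 d=4 new=(1,12) → blocked by [1,8]×[9,11], reject
30. q=(13,12) nearest=15 d=3 new=(13,12) → add node 23 parent=15 cost=25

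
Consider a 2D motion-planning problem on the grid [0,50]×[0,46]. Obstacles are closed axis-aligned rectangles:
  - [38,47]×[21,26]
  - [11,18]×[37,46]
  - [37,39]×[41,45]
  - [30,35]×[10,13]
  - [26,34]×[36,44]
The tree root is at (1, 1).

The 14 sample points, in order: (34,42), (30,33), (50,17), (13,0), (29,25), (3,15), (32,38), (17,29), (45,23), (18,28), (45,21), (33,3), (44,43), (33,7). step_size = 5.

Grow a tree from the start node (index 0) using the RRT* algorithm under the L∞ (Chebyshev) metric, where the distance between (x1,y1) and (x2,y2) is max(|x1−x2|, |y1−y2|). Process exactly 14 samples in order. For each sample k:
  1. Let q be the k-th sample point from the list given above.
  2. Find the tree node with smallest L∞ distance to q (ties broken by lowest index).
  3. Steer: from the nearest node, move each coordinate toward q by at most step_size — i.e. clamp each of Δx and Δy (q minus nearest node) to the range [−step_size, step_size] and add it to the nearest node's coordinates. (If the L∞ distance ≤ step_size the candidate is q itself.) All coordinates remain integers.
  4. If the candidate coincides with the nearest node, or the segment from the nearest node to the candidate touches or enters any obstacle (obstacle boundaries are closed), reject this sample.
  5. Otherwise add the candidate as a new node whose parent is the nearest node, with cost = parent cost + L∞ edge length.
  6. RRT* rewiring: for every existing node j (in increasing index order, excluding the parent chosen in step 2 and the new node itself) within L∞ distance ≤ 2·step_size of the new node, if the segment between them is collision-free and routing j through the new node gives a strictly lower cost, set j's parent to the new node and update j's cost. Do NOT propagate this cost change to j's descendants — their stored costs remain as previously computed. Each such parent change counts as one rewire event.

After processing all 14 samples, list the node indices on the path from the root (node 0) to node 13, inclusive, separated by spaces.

1. q=(34,42) nearest=0 d=41 new=(6,6) → add node 1 parent=0 cost=5
2. q=(30,33) nearest=1 d=27 new=(11,11) → add node 2 parent=1 cost=10
3. q=(50,17) nearest=2 d=39 new=(16,16) → add node 3 parent=2 cost=15
4. q=(13,0) nearest=1 d=7 new=(11,1) → add node 4 parent=1 cost=10
5. q=(29,25) nearest=3 d=13 new=(21,21) → add node 5 parent=3 cost=20
6. q=(3,15) nearest=2 d=8 new=(6,15) → add node 6 parent=2 cost=15
7. q=(32,38) nearest=5 d=17 new=(26,26) → add node 7 parent=5 cost=25
8. q=(17,29) nearest=5 d=8 new=(17,26) → add node 8 parent=5 cost=25
9. q=(45,23) nearest=7 d=19 new=(31,23) → add node 9 parent=7 cost=30
10. q=(18,28) nearest=8 d=2 new=(18,28) → add node 10 parent=8 cost=27
11. q=(45,21) nearest=9 d=14 new=(36,21) → add node 11 parent=9 cost=35
12. q=(33,3) nearest=3 d=17 new=(21,11) → add node 12 parent=3 cost=20
13. q=(44,43) nearest=7 d=18 new=(31,31) → add node 13 parent=7 cost=30
14. q=(33,7) nearest=12 d=12 new=(26,7) → add node 14 parent=12 cost=25

Path: 0 1 2 3 5 7 13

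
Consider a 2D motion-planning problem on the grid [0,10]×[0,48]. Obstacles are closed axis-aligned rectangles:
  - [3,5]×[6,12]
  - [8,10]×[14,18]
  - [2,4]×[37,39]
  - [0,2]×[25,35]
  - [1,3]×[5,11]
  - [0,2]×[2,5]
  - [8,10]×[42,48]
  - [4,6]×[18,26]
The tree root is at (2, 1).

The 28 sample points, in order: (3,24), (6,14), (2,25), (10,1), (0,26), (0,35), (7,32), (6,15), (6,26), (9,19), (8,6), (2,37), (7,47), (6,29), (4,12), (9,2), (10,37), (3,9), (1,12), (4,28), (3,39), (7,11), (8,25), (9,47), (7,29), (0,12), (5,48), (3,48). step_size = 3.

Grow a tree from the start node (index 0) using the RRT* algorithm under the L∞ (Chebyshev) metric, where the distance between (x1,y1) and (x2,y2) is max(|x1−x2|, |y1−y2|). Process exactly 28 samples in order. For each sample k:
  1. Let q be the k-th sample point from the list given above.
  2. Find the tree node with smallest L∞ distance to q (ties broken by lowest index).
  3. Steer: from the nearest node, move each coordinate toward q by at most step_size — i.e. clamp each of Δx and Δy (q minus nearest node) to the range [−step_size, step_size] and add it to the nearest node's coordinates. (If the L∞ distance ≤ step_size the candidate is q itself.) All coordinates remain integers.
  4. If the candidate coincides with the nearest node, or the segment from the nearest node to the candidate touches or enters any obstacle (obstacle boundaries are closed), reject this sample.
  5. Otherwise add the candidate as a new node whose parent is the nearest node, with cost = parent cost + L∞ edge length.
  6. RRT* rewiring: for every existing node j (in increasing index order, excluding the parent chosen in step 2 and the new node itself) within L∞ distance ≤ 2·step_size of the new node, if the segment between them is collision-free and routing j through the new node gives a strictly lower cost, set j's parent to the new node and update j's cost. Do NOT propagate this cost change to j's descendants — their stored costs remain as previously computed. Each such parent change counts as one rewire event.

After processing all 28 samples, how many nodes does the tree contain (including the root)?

Node count: 12

1. q=(3,24) nearest=0 d=23 new=(3,4) → add node 1 parent=0 cost=3
2. q=(6,14) nearest=1 d=10 new=(6,7) → blocked by [3,5]×[6,12], reject
3. q=(2,25) nearest=1 d=21 new=(2,7) → blocked by [1,3]×[5,11], reject
4. q=(10,1) nearest=1 d=7 new=(6,1) → add node 2 parent=1 cost=6
5. q=(0,26) nearest=1 d=22 new=(0,7) → blocked by [1,3]×[5,11], reject
6. q=(0,35) nearest=1 d=31 new=(0,7) → blocked by [1,3]×[5,11], reject
7. q=(7,32) nearest=1 d=28 new=(6,7) → blocked by [3,5]×[6,12], reject
8. q=(6,15) nearest=1 d=11 new=(6,7) → blocked by [3,5]×[6,12], reject
9. q=(6,26) nearest=1 d=22 new=(6,7) → blocked by [3,5]×[6,12], reject
10. q=(9,19) nearest=1 d=15 new=(6,7) → blocked by [3,5]×[6,12], reject
11. q=(8,6) nearest=1 d=5 new=(6,6) → add node 3 parent=1 cost=6
12. q=(2,37) nearest=3 d=31 new=(3,9) → blocked by [3,5]×[6,12], reject
13. q=(7,47) nearest=3 d=41 new=(7,9) → add node 4 parent=3 cost=9
14. q=(6,29) nearest=4 d=20 new=(6,12) → add node 5 parent=4 cost=12
15. q=(4,12) nearest=5 d=2 new=(4,12) → blocked by [3,5]×[6,12], reject
16. q=(9,2) nearest=2 d=3 new=(9,2) → add node 6 parent=2 cost=9
17. q=(10,37) nearest=5 d=25 new=(9,15) → blocked by [8,10]×[14,18], reject
18. q=(3,9) nearest=3 d=3 new=(3,9) → blocked by [3,5]×[6,12], reject
19. q=(1,12) nearest=5 d=5 new=(3,12) → blocked by [3,5]×[6,12], reject
20. q=(4,28) nearest=5 d=16 new=(4,15) → add node 7 parent=5 cost=15
21. q=(3,39) nearest=7 d=24 new=(3,18) → add node 8 parent=7 cost=18
22. q=(7,11) nearest=5 d=1 new=(7,11) → add node 9 parent=5 cost=13
23. q=(8,25) nearest=8 d=7 new=(6,21) → blocked by [4,6]×[18,26], reject
24. q=(9,47) nearest=8 d=29 new=(6,21) → blocked by [4,6]×[18,26], reject
25. q=(7,29) nearest=8 d=11 new=(6,21) → blocked by [4,6]×[18,26], reject
26. q=(0,12) nearest=7 d=4 new=(1,12) → add node 10 parent=7 cost=18
27. q=(5,48) nearest=8 d=30 new=(5,21) → blocked by [4,6]×[18,26], reject
28. q=(3,48) nearest=8 d=30 new=(3,21) → add node 11 parent=8 cost=21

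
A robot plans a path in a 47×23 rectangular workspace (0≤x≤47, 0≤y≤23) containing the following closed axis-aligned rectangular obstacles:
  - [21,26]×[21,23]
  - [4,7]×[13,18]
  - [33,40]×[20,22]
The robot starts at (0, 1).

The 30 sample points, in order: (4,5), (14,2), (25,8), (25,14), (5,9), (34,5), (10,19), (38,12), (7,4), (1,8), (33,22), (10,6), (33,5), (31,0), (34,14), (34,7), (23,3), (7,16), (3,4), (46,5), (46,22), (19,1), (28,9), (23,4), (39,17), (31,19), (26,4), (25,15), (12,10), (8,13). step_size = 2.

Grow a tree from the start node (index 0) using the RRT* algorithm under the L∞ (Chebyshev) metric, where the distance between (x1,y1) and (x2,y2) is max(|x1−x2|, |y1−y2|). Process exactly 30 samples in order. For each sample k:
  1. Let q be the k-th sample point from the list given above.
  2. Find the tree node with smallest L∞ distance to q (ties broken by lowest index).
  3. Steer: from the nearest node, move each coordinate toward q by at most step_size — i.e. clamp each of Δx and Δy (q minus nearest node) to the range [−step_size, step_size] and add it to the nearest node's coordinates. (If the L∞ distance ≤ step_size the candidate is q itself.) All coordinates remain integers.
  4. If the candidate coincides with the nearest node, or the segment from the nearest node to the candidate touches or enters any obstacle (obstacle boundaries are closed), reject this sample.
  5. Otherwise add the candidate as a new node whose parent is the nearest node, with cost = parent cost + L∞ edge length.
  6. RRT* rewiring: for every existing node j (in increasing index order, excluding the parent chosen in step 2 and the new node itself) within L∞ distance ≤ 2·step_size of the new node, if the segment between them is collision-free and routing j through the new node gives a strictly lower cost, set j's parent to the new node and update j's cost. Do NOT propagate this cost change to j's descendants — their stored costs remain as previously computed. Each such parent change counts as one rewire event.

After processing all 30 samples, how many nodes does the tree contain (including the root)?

1. q=(4,5) nearest=0 d=4 new=(2,3) → add node 1 parent=0 cost=2
2. q=(14,2) nearest=1 d=12 new=(4,2) → add node 2 parent=1 cost=4
3. q=(25,8) nearest=2 d=21 new=(6,4) → add node 3 parent=2 cost=6
4. q=(25,14) nearest=3 d=19 new=(8,6) → add node 4 parent=3 cost=8
5. q=(5,9) nearest=4 d=3 new=(6,8) → add node 5 parent=4 cost=10
6. q=(34,5) nearest=4 d=26 new=(10,5) → add node 6 parent=4 cost=10
7. q=(10,19) nearest=5 d=11 new=(8,10) → add node 7 parent=5 cost=12
8. q=(38,12) nearest=6 d=28 new=(12,7) → add node 8 parent=6 cost=12
9. q=(7,4) nearest=3 d=1 new=(7,4) → add node 9 parent=3 cost=7
10. q=(1,8) nearest=1 d=5 new=(1,5) → add node 10 parent=1 cost=4
11. q=(33,22) nearest=8 d=21 new=(14,9) → add node 11 parent=8 cost=14
12. q=(10,6) nearest=6 d=1 new=(10,6) → add node 12 parent=6 cost=11
13. q=(33,5) nearest=11 d=19 new=(16,7) → add node 13 parent=11 cost=16
14. q=(31,0) nearest=13 d=15 new=(18,5) → add node 14 parent=13 cost=18
15. q=(34,14) nearest=14 d=16 new=(20,7) → add node 15 parent=14 cost=20
16. q=(34,7) nearest=15 d=14 new=(22,7) → add node 16 parent=15 cost=22
17. q=(23,3) nearest=15 d=4 new=(22,5) → add node 17 parent=15 cost=22
18. q=(7,16) nearest=7 d=6 new=(7,12) → add node 18 parent=7 cost=14
19. q=(3,4) nearest=1 d=1 new=(3,4) → add node 19 parent=1 cost=3; rewire 5→19 (7<10)
20. q=(46,5) nearest=16 d=24 new=(24,5) → add node 20 parent=16 cost=24
21. q=(46,22) nearest=20 d=22 new=(26,7) → add node 21 parent=20 cost=26
22. q=(19,1) nearest=14 d=4 new=(19,3) → add node 22 parent=14 cost=20
23. q=(28,9) nearest=21 d=2 new=(28,9) → add node 23 parent=21 cost=28
24. q=(23,4) nearest=17 d=1 new=(23,4) → add node 24 parent=17 cost=23
25. q=(39,17) nearest=23 d=11 new=(30,11) → add node 25 parent=23 cost=30
26. q=(31,19) nearest=25 d=8 new=(31,13) → add node 26 parent=25 cost=32
27. q=(26,4) nearest=20 d=2 new=(26,4) → add node 27 parent=20 cost=26
28. q=(25,15) nearest=25 d=5 new=(28,13) → add node 28 parent=25 cost=32
29. q=(12,10) nearest=11 d=2 new=(12,10) → add node 29 parent=11 cost=16
30. q=(8,13) nearest=18 d=1 new=(8,13) → add node 30 parent=18 cost=15

Node count: 31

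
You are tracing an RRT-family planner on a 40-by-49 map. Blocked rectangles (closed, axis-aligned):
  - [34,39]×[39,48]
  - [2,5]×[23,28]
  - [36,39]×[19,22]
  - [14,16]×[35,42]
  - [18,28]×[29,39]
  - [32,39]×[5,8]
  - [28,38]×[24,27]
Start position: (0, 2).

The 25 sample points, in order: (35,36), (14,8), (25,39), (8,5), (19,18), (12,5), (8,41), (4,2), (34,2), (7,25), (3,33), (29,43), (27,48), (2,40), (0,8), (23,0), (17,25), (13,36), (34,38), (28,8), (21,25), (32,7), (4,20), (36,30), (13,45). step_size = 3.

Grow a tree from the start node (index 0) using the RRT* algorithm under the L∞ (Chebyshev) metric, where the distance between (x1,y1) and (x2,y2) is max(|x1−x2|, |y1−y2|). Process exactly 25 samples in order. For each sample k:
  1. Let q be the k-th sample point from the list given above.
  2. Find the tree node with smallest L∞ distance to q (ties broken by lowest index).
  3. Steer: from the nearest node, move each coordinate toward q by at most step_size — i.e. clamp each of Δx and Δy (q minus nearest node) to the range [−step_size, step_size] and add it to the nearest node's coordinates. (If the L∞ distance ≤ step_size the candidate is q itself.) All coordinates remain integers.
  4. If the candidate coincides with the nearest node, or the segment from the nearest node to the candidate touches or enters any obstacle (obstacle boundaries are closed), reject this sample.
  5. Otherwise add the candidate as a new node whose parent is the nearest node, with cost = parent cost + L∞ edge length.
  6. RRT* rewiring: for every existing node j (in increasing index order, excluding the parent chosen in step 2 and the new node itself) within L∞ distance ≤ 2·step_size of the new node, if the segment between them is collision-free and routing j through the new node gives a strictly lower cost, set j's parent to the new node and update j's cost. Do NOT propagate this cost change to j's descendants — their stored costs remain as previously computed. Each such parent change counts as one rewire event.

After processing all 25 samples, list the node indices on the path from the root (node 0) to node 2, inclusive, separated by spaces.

1. q=(35,36) nearest=0 d=35 new=(3,5) → add node 1 parent=0 cost=3
2. q=(14,8) nearest=1 d=11 new=(6,8) → add node 2 parent=1 cost=6
3. q=(25,39) nearest=2 d=31 new=(9,11) → add node 3 parent=2 cost=9
4. q=(8,5) nearest=2 d=3 new=(8,5) → add node 4 parent=2 cost=9
5. q=(19,18) nearest=3 d=10 new=(12,14) → add node 5 parent=3 cost=12
6. q=(12,5) nearest=4 d=4 new=(11,5) → add node 6 parent=4 cost=12
7. q=(8,41) nearest=5 d=27 new=(9,17) → add node 7 parent=5 cost=15
8. q=(4,2) nearest=1 d=3 new=(4,2) → add node 8 parent=1 cost=6
9. q=(34,2) nearest=5 d=22 new=(15,11) → add node 9 parent=5 cost=15
10. q=(7,25) nearest=7 d=8 new=(7,20) → add node 10 parent=7 cost=18
11. q=(3,33) nearest=10 d=13 new=(4,23) → blocked by [2,5]×[23,28], reject
12. q=(29,43) nearest=10 d=23 new=(10,23) → add node 11 parent=10 cost=21
13. q=(27,48) nearest=11 d=25 new=(13,26) → add node 12 parent=11 cost=24
14. q=(2,40) nearest=12 d=14 new=(10,29) → add node 13 parent=12 cost=27
15. q=(0,8) nearest=1 d=3 new=(0,8) → add node 14 parent=1 cost=6
16. q=(23,0) nearest=9 d=11 new=(18,8) → add node 15 parent=9 cost=18
17. q=(17,25) nearest=12 d=4 new=(16,25) → add node 16 parent=12 cost=27
18. q=(13,36) nearest=13 d=7 new=(13,32) → add node 17 parent=13 cost=30
19. q=(34,38) nearest=16 d=18 new=(19,28) → add node 18 parent=16 cost=30
20. q=(28,8) nearest=15 d=10 new=(21,8) → add node 19 parent=15 cost=21
21. q=(21,25) nearest=18 d=3 new=(21,25) → add node 20 parent=18 cost=33
22. q=(32,7) nearest=19 d=11 new=(24,7) → add node 21 parent=19 cost=24
23. q=(4,20) nearest=10 d=3 new=(4,20) → add node 22 parent=10 cost=21
24. q=(36,30) nearest=20 d=15 new=(24,28) → add node 23 parent=20 cost=36
25. q=(13,45) nearest=17 d=13 new=(13,35) → add node 24 parent=17 cost=33

Path: 0 1 2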